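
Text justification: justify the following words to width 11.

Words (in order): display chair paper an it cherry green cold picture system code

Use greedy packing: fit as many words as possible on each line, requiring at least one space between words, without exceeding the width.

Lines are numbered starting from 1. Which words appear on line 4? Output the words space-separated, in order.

Line 1: ['display'] (min_width=7, slack=4)
Line 2: ['chair', 'paper'] (min_width=11, slack=0)
Line 3: ['an', 'it'] (min_width=5, slack=6)
Line 4: ['cherry'] (min_width=6, slack=5)
Line 5: ['green', 'cold'] (min_width=10, slack=1)
Line 6: ['picture'] (min_width=7, slack=4)
Line 7: ['system', 'code'] (min_width=11, slack=0)

Answer: cherry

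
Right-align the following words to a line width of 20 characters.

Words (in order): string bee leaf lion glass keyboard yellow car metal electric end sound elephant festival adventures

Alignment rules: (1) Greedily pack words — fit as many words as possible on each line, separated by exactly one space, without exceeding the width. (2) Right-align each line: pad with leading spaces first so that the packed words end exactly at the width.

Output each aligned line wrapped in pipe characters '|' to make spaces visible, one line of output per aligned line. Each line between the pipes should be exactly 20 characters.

Line 1: ['string', 'bee', 'leaf', 'lion'] (min_width=20, slack=0)
Line 2: ['glass', 'keyboard'] (min_width=14, slack=6)
Line 3: ['yellow', 'car', 'metal'] (min_width=16, slack=4)
Line 4: ['electric', 'end', 'sound'] (min_width=18, slack=2)
Line 5: ['elephant', 'festival'] (min_width=17, slack=3)
Line 6: ['adventures'] (min_width=10, slack=10)

Answer: |string bee leaf lion|
|      glass keyboard|
|    yellow car metal|
|  electric end sound|
|   elephant festival|
|          adventures|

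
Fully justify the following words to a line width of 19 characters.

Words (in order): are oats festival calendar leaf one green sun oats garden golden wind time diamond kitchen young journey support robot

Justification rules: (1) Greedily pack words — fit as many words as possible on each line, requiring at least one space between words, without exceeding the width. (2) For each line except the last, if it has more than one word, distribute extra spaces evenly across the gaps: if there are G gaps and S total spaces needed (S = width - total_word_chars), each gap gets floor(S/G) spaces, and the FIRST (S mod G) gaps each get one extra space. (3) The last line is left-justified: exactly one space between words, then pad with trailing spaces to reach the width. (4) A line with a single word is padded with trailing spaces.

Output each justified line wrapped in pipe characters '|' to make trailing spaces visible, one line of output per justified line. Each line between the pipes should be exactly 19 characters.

Answer: |are  oats  festival|
|calendar  leaf  one|
|green    sun   oats|
|garden  golden wind|
|time        diamond|
|kitchen       young|
|journey     support|
|robot              |

Derivation:
Line 1: ['are', 'oats', 'festival'] (min_width=17, slack=2)
Line 2: ['calendar', 'leaf', 'one'] (min_width=17, slack=2)
Line 3: ['green', 'sun', 'oats'] (min_width=14, slack=5)
Line 4: ['garden', 'golden', 'wind'] (min_width=18, slack=1)
Line 5: ['time', 'diamond'] (min_width=12, slack=7)
Line 6: ['kitchen', 'young'] (min_width=13, slack=6)
Line 7: ['journey', 'support'] (min_width=15, slack=4)
Line 8: ['robot'] (min_width=5, slack=14)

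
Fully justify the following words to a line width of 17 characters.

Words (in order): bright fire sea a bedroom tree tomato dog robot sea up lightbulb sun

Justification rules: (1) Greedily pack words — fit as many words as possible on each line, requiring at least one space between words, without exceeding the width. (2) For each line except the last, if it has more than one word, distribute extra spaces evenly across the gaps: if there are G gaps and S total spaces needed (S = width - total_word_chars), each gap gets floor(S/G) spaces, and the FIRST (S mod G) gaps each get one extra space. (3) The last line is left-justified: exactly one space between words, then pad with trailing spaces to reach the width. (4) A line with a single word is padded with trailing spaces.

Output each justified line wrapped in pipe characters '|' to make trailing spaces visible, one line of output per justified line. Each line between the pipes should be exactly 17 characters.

Line 1: ['bright', 'fire', 'sea', 'a'] (min_width=17, slack=0)
Line 2: ['bedroom', 'tree'] (min_width=12, slack=5)
Line 3: ['tomato', 'dog', 'robot'] (min_width=16, slack=1)
Line 4: ['sea', 'up', 'lightbulb'] (min_width=16, slack=1)
Line 5: ['sun'] (min_width=3, slack=14)

Answer: |bright fire sea a|
|bedroom      tree|
|tomato  dog robot|
|sea  up lightbulb|
|sun              |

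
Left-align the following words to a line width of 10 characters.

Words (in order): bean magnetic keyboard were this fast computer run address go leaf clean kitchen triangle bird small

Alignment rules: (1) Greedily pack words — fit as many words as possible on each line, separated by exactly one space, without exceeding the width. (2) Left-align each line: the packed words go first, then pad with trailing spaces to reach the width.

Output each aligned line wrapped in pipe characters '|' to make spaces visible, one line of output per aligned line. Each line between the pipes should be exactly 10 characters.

Answer: |bean      |
|magnetic  |
|keyboard  |
|were this |
|fast      |
|computer  |
|run       |
|address go|
|leaf clean|
|kitchen   |
|triangle  |
|bird small|

Derivation:
Line 1: ['bean'] (min_width=4, slack=6)
Line 2: ['magnetic'] (min_width=8, slack=2)
Line 3: ['keyboard'] (min_width=8, slack=2)
Line 4: ['were', 'this'] (min_width=9, slack=1)
Line 5: ['fast'] (min_width=4, slack=6)
Line 6: ['computer'] (min_width=8, slack=2)
Line 7: ['run'] (min_width=3, slack=7)
Line 8: ['address', 'go'] (min_width=10, slack=0)
Line 9: ['leaf', 'clean'] (min_width=10, slack=0)
Line 10: ['kitchen'] (min_width=7, slack=3)
Line 11: ['triangle'] (min_width=8, slack=2)
Line 12: ['bird', 'small'] (min_width=10, slack=0)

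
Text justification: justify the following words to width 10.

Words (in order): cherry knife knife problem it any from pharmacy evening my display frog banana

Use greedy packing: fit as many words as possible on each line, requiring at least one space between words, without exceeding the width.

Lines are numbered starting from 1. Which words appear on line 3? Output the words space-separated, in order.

Line 1: ['cherry'] (min_width=6, slack=4)
Line 2: ['knife'] (min_width=5, slack=5)
Line 3: ['knife'] (min_width=5, slack=5)
Line 4: ['problem', 'it'] (min_width=10, slack=0)
Line 5: ['any', 'from'] (min_width=8, slack=2)
Line 6: ['pharmacy'] (min_width=8, slack=2)
Line 7: ['evening', 'my'] (min_width=10, slack=0)
Line 8: ['display'] (min_width=7, slack=3)
Line 9: ['frog'] (min_width=4, slack=6)
Line 10: ['banana'] (min_width=6, slack=4)

Answer: knife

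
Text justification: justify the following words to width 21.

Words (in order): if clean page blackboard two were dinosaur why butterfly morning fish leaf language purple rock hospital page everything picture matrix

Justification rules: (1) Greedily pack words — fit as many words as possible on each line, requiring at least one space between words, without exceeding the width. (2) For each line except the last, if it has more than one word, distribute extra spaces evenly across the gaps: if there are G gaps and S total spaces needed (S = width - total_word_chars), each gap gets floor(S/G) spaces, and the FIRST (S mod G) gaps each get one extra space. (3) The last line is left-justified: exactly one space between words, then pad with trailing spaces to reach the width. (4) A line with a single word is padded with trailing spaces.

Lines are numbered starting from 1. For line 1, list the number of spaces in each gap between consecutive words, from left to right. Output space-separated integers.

Answer: 5 5

Derivation:
Line 1: ['if', 'clean', 'page'] (min_width=13, slack=8)
Line 2: ['blackboard', 'two', 'were'] (min_width=19, slack=2)
Line 3: ['dinosaur', 'why'] (min_width=12, slack=9)
Line 4: ['butterfly', 'morning'] (min_width=17, slack=4)
Line 5: ['fish', 'leaf', 'language'] (min_width=18, slack=3)
Line 6: ['purple', 'rock', 'hospital'] (min_width=20, slack=1)
Line 7: ['page', 'everything'] (min_width=15, slack=6)
Line 8: ['picture', 'matrix'] (min_width=14, slack=7)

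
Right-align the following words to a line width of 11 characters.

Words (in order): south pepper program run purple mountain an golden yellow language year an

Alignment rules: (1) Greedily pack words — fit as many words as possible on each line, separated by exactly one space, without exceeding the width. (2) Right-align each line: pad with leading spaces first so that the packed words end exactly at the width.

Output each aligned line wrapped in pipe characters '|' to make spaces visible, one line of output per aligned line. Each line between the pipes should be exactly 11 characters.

Answer: |      south|
|     pepper|
|program run|
|     purple|
|mountain an|
|     golden|
|     yellow|
|   language|
|    year an|

Derivation:
Line 1: ['south'] (min_width=5, slack=6)
Line 2: ['pepper'] (min_width=6, slack=5)
Line 3: ['program', 'run'] (min_width=11, slack=0)
Line 4: ['purple'] (min_width=6, slack=5)
Line 5: ['mountain', 'an'] (min_width=11, slack=0)
Line 6: ['golden'] (min_width=6, slack=5)
Line 7: ['yellow'] (min_width=6, slack=5)
Line 8: ['language'] (min_width=8, slack=3)
Line 9: ['year', 'an'] (min_width=7, slack=4)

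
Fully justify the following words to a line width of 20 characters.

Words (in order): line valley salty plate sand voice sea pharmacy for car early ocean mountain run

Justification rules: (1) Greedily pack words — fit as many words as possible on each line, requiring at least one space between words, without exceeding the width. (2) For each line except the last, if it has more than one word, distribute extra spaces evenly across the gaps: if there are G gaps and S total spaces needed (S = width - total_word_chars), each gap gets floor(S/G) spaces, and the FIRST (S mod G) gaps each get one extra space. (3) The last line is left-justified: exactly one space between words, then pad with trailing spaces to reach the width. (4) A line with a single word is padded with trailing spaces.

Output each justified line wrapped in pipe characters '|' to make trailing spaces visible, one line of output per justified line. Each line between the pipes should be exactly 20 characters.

Answer: |line   valley  salty|
|plate sand voice sea|
|pharmacy   for   car|
|early ocean mountain|
|run                 |

Derivation:
Line 1: ['line', 'valley', 'salty'] (min_width=17, slack=3)
Line 2: ['plate', 'sand', 'voice', 'sea'] (min_width=20, slack=0)
Line 3: ['pharmacy', 'for', 'car'] (min_width=16, slack=4)
Line 4: ['early', 'ocean', 'mountain'] (min_width=20, slack=0)
Line 5: ['run'] (min_width=3, slack=17)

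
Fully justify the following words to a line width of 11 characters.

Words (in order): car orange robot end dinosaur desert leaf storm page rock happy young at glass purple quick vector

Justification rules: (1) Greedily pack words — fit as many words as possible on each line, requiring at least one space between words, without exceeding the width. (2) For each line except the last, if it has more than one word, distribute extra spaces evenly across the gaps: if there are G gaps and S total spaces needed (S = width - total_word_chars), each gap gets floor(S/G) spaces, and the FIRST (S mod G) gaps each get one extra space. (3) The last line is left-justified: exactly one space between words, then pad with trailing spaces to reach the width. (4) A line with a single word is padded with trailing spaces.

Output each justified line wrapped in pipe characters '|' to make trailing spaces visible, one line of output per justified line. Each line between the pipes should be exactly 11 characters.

Answer: |car  orange|
|robot   end|
|dinosaur   |
|desert leaf|
|storm  page|
|rock  happy|
|young    at|
|glass      |
|purple     |
|quick      |
|vector     |

Derivation:
Line 1: ['car', 'orange'] (min_width=10, slack=1)
Line 2: ['robot', 'end'] (min_width=9, slack=2)
Line 3: ['dinosaur'] (min_width=8, slack=3)
Line 4: ['desert', 'leaf'] (min_width=11, slack=0)
Line 5: ['storm', 'page'] (min_width=10, slack=1)
Line 6: ['rock', 'happy'] (min_width=10, slack=1)
Line 7: ['young', 'at'] (min_width=8, slack=3)
Line 8: ['glass'] (min_width=5, slack=6)
Line 9: ['purple'] (min_width=6, slack=5)
Line 10: ['quick'] (min_width=5, slack=6)
Line 11: ['vector'] (min_width=6, slack=5)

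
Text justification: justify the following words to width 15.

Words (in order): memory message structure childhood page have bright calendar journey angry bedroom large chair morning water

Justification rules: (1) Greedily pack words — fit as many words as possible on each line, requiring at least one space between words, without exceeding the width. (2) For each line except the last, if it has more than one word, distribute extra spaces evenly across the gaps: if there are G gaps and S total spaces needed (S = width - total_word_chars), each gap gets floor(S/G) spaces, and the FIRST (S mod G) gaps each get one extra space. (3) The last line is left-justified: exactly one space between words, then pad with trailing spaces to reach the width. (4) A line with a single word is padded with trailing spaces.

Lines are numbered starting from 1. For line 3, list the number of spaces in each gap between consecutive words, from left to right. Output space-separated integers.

Line 1: ['memory', 'message'] (min_width=14, slack=1)
Line 2: ['structure'] (min_width=9, slack=6)
Line 3: ['childhood', 'page'] (min_width=14, slack=1)
Line 4: ['have', 'bright'] (min_width=11, slack=4)
Line 5: ['calendar'] (min_width=8, slack=7)
Line 6: ['journey', 'angry'] (min_width=13, slack=2)
Line 7: ['bedroom', 'large'] (min_width=13, slack=2)
Line 8: ['chair', 'morning'] (min_width=13, slack=2)
Line 9: ['water'] (min_width=5, slack=10)

Answer: 2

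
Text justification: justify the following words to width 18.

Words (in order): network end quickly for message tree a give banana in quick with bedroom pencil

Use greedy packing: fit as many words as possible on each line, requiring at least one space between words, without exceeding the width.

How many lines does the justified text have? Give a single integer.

Answer: 6

Derivation:
Line 1: ['network', 'end'] (min_width=11, slack=7)
Line 2: ['quickly', 'for'] (min_width=11, slack=7)
Line 3: ['message', 'tree', 'a'] (min_width=14, slack=4)
Line 4: ['give', 'banana', 'in'] (min_width=14, slack=4)
Line 5: ['quick', 'with', 'bedroom'] (min_width=18, slack=0)
Line 6: ['pencil'] (min_width=6, slack=12)
Total lines: 6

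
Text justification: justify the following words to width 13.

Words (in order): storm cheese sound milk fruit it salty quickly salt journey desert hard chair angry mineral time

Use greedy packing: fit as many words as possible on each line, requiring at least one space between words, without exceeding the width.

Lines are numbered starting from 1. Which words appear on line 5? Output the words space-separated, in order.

Line 1: ['storm', 'cheese'] (min_width=12, slack=1)
Line 2: ['sound', 'milk'] (min_width=10, slack=3)
Line 3: ['fruit', 'it'] (min_width=8, slack=5)
Line 4: ['salty', 'quickly'] (min_width=13, slack=0)
Line 5: ['salt', 'journey'] (min_width=12, slack=1)
Line 6: ['desert', 'hard'] (min_width=11, slack=2)
Line 7: ['chair', 'angry'] (min_width=11, slack=2)
Line 8: ['mineral', 'time'] (min_width=12, slack=1)

Answer: salt journey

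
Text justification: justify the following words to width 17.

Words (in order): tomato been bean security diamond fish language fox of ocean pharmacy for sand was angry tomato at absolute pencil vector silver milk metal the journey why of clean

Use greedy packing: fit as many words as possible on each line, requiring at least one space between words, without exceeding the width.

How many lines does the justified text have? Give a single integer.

Line 1: ['tomato', 'been', 'bean'] (min_width=16, slack=1)
Line 2: ['security', 'diamond'] (min_width=16, slack=1)
Line 3: ['fish', 'language', 'fox'] (min_width=17, slack=0)
Line 4: ['of', 'ocean', 'pharmacy'] (min_width=17, slack=0)
Line 5: ['for', 'sand', 'was'] (min_width=12, slack=5)
Line 6: ['angry', 'tomato', 'at'] (min_width=15, slack=2)
Line 7: ['absolute', 'pencil'] (min_width=15, slack=2)
Line 8: ['vector', 'silver'] (min_width=13, slack=4)
Line 9: ['milk', 'metal', 'the'] (min_width=14, slack=3)
Line 10: ['journey', 'why', 'of'] (min_width=14, slack=3)
Line 11: ['clean'] (min_width=5, slack=12)
Total lines: 11

Answer: 11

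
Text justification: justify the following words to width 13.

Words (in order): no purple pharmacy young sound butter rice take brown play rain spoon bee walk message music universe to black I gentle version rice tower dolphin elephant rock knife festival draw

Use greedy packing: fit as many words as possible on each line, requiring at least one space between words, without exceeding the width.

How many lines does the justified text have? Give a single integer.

Answer: 17

Derivation:
Line 1: ['no', 'purple'] (min_width=9, slack=4)
Line 2: ['pharmacy'] (min_width=8, slack=5)
Line 3: ['young', 'sound'] (min_width=11, slack=2)
Line 4: ['butter', 'rice'] (min_width=11, slack=2)
Line 5: ['take', 'brown'] (min_width=10, slack=3)
Line 6: ['play', 'rain'] (min_width=9, slack=4)
Line 7: ['spoon', 'bee'] (min_width=9, slack=4)
Line 8: ['walk', 'message'] (min_width=12, slack=1)
Line 9: ['music'] (min_width=5, slack=8)
Line 10: ['universe', 'to'] (min_width=11, slack=2)
Line 11: ['black', 'I'] (min_width=7, slack=6)
Line 12: ['gentle'] (min_width=6, slack=7)
Line 13: ['version', 'rice'] (min_width=12, slack=1)
Line 14: ['tower', 'dolphin'] (min_width=13, slack=0)
Line 15: ['elephant', 'rock'] (min_width=13, slack=0)
Line 16: ['knife'] (min_width=5, slack=8)
Line 17: ['festival', 'draw'] (min_width=13, slack=0)
Total lines: 17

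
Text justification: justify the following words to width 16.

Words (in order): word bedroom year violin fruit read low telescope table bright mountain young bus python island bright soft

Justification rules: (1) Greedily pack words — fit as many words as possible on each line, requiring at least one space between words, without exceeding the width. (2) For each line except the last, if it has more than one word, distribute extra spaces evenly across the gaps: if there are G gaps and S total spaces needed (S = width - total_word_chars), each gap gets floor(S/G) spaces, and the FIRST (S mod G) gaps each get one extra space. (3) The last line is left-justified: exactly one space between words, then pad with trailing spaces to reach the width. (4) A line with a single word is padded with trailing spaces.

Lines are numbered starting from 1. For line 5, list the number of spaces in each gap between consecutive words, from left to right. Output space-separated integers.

Line 1: ['word', 'bedroom'] (min_width=12, slack=4)
Line 2: ['year', 'violin'] (min_width=11, slack=5)
Line 3: ['fruit', 'read', 'low'] (min_width=14, slack=2)
Line 4: ['telescope', 'table'] (min_width=15, slack=1)
Line 5: ['bright', 'mountain'] (min_width=15, slack=1)
Line 6: ['young', 'bus', 'python'] (min_width=16, slack=0)
Line 7: ['island', 'bright'] (min_width=13, slack=3)
Line 8: ['soft'] (min_width=4, slack=12)

Answer: 2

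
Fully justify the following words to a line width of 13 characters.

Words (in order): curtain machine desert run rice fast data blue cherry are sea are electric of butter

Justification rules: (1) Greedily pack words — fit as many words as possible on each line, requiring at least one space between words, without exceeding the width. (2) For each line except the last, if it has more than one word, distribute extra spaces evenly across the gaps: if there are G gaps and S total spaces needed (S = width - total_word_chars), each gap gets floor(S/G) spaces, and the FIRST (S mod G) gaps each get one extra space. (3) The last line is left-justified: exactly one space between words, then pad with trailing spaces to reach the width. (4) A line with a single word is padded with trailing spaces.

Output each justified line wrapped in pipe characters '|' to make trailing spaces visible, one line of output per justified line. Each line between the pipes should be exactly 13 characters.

Answer: |curtain      |
|machine      |
|desert    run|
|rice     fast|
|data     blue|
|cherry    are|
|sea       are|
|electric   of|
|butter       |

Derivation:
Line 1: ['curtain'] (min_width=7, slack=6)
Line 2: ['machine'] (min_width=7, slack=6)
Line 3: ['desert', 'run'] (min_width=10, slack=3)
Line 4: ['rice', 'fast'] (min_width=9, slack=4)
Line 5: ['data', 'blue'] (min_width=9, slack=4)
Line 6: ['cherry', 'are'] (min_width=10, slack=3)
Line 7: ['sea', 'are'] (min_width=7, slack=6)
Line 8: ['electric', 'of'] (min_width=11, slack=2)
Line 9: ['butter'] (min_width=6, slack=7)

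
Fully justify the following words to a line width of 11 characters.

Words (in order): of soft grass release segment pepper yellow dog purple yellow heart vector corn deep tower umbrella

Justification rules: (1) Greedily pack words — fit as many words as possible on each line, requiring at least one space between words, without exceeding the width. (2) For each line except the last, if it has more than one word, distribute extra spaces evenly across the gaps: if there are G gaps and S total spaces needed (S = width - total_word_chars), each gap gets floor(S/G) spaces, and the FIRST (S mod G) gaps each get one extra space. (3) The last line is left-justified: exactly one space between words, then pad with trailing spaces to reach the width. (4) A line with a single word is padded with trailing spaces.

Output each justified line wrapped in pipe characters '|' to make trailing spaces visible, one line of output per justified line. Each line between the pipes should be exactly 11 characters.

Line 1: ['of', 'soft'] (min_width=7, slack=4)
Line 2: ['grass'] (min_width=5, slack=6)
Line 3: ['release'] (min_width=7, slack=4)
Line 4: ['segment'] (min_width=7, slack=4)
Line 5: ['pepper'] (min_width=6, slack=5)
Line 6: ['yellow', 'dog'] (min_width=10, slack=1)
Line 7: ['purple'] (min_width=6, slack=5)
Line 8: ['yellow'] (min_width=6, slack=5)
Line 9: ['heart'] (min_width=5, slack=6)
Line 10: ['vector', 'corn'] (min_width=11, slack=0)
Line 11: ['deep', 'tower'] (min_width=10, slack=1)
Line 12: ['umbrella'] (min_width=8, slack=3)

Answer: |of     soft|
|grass      |
|release    |
|segment    |
|pepper     |
|yellow  dog|
|purple     |
|yellow     |
|heart      |
|vector corn|
|deep  tower|
|umbrella   |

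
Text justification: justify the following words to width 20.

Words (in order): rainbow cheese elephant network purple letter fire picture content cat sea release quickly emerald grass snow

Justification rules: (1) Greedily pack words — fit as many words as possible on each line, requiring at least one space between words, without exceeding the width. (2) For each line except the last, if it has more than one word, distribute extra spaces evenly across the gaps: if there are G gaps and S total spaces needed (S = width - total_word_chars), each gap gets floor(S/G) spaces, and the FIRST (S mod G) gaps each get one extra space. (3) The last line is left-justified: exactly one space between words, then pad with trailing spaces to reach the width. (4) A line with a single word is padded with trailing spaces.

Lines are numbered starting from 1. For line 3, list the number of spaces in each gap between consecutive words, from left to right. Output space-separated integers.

Line 1: ['rainbow', 'cheese'] (min_width=14, slack=6)
Line 2: ['elephant', 'network'] (min_width=16, slack=4)
Line 3: ['purple', 'letter', 'fire'] (min_width=18, slack=2)
Line 4: ['picture', 'content', 'cat'] (min_width=19, slack=1)
Line 5: ['sea', 'release', 'quickly'] (min_width=19, slack=1)
Line 6: ['emerald', 'grass', 'snow'] (min_width=18, slack=2)

Answer: 2 2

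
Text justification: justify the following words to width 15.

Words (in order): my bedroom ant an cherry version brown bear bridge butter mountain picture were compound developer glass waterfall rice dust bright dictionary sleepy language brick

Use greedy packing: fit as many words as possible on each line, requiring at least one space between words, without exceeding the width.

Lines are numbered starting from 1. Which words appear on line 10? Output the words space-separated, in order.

Answer: dust bright

Derivation:
Line 1: ['my', 'bedroom', 'ant'] (min_width=14, slack=1)
Line 2: ['an', 'cherry'] (min_width=9, slack=6)
Line 3: ['version', 'brown'] (min_width=13, slack=2)
Line 4: ['bear', 'bridge'] (min_width=11, slack=4)
Line 5: ['butter', 'mountain'] (min_width=15, slack=0)
Line 6: ['picture', 'were'] (min_width=12, slack=3)
Line 7: ['compound'] (min_width=8, slack=7)
Line 8: ['developer', 'glass'] (min_width=15, slack=0)
Line 9: ['waterfall', 'rice'] (min_width=14, slack=1)
Line 10: ['dust', 'bright'] (min_width=11, slack=4)
Line 11: ['dictionary'] (min_width=10, slack=5)
Line 12: ['sleepy', 'language'] (min_width=15, slack=0)
Line 13: ['brick'] (min_width=5, slack=10)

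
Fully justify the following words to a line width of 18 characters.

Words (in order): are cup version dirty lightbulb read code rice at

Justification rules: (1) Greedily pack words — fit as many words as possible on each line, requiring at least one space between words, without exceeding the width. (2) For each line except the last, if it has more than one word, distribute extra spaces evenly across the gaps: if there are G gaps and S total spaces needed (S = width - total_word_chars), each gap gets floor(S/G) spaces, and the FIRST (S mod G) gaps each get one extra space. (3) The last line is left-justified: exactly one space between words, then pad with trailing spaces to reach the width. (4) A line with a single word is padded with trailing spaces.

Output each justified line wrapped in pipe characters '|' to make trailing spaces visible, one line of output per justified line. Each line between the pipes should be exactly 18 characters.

Answer: |are   cup  version|
|dirty    lightbulb|
|read code rice at |

Derivation:
Line 1: ['are', 'cup', 'version'] (min_width=15, slack=3)
Line 2: ['dirty', 'lightbulb'] (min_width=15, slack=3)
Line 3: ['read', 'code', 'rice', 'at'] (min_width=17, slack=1)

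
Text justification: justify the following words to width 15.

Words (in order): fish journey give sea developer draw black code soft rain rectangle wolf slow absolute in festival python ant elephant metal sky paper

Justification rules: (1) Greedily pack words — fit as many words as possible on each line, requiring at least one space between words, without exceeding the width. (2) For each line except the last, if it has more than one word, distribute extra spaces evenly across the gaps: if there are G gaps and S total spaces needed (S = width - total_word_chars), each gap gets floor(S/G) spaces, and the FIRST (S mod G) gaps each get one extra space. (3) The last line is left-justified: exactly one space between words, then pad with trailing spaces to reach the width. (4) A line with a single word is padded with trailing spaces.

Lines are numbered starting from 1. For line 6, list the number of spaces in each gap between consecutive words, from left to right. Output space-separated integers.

Answer: 7

Derivation:
Line 1: ['fish', 'journey'] (min_width=12, slack=3)
Line 2: ['give', 'sea'] (min_width=8, slack=7)
Line 3: ['developer', 'draw'] (min_width=14, slack=1)
Line 4: ['black', 'code', 'soft'] (min_width=15, slack=0)
Line 5: ['rain', 'rectangle'] (min_width=14, slack=1)
Line 6: ['wolf', 'slow'] (min_width=9, slack=6)
Line 7: ['absolute', 'in'] (min_width=11, slack=4)
Line 8: ['festival', 'python'] (min_width=15, slack=0)
Line 9: ['ant', 'elephant'] (min_width=12, slack=3)
Line 10: ['metal', 'sky', 'paper'] (min_width=15, slack=0)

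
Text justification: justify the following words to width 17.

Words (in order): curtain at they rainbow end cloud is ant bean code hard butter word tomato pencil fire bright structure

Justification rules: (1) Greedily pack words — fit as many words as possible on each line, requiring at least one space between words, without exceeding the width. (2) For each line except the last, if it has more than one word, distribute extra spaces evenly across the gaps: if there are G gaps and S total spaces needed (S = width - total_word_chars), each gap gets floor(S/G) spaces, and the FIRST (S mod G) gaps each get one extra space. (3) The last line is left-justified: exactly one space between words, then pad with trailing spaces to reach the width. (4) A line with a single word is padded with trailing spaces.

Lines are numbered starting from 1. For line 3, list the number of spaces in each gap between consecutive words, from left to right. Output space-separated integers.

Answer: 2 1 1

Derivation:
Line 1: ['curtain', 'at', 'they'] (min_width=15, slack=2)
Line 2: ['rainbow', 'end', 'cloud'] (min_width=17, slack=0)
Line 3: ['is', 'ant', 'bean', 'code'] (min_width=16, slack=1)
Line 4: ['hard', 'butter', 'word'] (min_width=16, slack=1)
Line 5: ['tomato', 'pencil'] (min_width=13, slack=4)
Line 6: ['fire', 'bright'] (min_width=11, slack=6)
Line 7: ['structure'] (min_width=9, slack=8)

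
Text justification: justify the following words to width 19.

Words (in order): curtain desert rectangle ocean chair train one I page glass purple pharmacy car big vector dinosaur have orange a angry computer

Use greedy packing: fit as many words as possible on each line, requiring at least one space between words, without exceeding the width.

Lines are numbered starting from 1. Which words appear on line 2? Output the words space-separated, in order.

Line 1: ['curtain', 'desert'] (min_width=14, slack=5)
Line 2: ['rectangle', 'ocean'] (min_width=15, slack=4)
Line 3: ['chair', 'train', 'one', 'I'] (min_width=17, slack=2)
Line 4: ['page', 'glass', 'purple'] (min_width=17, slack=2)
Line 5: ['pharmacy', 'car', 'big'] (min_width=16, slack=3)
Line 6: ['vector', 'dinosaur'] (min_width=15, slack=4)
Line 7: ['have', 'orange', 'a', 'angry'] (min_width=19, slack=0)
Line 8: ['computer'] (min_width=8, slack=11)

Answer: rectangle ocean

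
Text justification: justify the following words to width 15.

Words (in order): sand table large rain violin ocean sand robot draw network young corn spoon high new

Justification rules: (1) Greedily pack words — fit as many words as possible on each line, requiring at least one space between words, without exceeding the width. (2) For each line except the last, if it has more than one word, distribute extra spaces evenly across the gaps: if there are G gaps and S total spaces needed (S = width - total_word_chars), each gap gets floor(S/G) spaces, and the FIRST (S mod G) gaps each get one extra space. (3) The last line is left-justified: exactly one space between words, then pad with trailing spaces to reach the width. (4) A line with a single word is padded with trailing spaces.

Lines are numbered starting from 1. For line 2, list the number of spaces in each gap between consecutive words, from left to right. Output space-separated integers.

Line 1: ['sand', 'table'] (min_width=10, slack=5)
Line 2: ['large', 'rain'] (min_width=10, slack=5)
Line 3: ['violin', 'ocean'] (min_width=12, slack=3)
Line 4: ['sand', 'robot', 'draw'] (min_width=15, slack=0)
Line 5: ['network', 'young'] (min_width=13, slack=2)
Line 6: ['corn', 'spoon', 'high'] (min_width=15, slack=0)
Line 7: ['new'] (min_width=3, slack=12)

Answer: 6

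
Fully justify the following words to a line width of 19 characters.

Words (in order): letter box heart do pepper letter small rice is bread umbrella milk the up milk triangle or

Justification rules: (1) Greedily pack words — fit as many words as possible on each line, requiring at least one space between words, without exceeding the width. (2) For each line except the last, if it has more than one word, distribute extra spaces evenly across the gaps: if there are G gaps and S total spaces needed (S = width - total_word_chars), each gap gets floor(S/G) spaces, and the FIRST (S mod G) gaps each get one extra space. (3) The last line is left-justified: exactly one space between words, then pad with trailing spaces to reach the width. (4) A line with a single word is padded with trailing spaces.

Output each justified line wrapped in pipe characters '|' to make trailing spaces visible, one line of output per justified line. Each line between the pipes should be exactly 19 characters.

Line 1: ['letter', 'box', 'heart', 'do'] (min_width=19, slack=0)
Line 2: ['pepper', 'letter', 'small'] (min_width=19, slack=0)
Line 3: ['rice', 'is', 'bread'] (min_width=13, slack=6)
Line 4: ['umbrella', 'milk', 'the'] (min_width=17, slack=2)
Line 5: ['up', 'milk', 'triangle', 'or'] (min_width=19, slack=0)

Answer: |letter box heart do|
|pepper letter small|
|rice    is    bread|
|umbrella  milk  the|
|up milk triangle or|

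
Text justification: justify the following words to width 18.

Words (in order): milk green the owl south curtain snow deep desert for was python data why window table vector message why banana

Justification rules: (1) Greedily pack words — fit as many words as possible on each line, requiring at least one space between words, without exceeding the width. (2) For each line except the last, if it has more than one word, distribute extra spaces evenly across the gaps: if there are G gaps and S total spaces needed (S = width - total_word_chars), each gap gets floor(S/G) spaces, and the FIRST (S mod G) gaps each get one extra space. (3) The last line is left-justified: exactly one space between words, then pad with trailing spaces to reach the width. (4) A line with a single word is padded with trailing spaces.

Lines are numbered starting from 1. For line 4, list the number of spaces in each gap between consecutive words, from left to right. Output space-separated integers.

Answer: 3 2

Derivation:
Line 1: ['milk', 'green', 'the', 'owl'] (min_width=18, slack=0)
Line 2: ['south', 'curtain', 'snow'] (min_width=18, slack=0)
Line 3: ['deep', 'desert', 'for'] (min_width=15, slack=3)
Line 4: ['was', 'python', 'data'] (min_width=15, slack=3)
Line 5: ['why', 'window', 'table'] (min_width=16, slack=2)
Line 6: ['vector', 'message', 'why'] (min_width=18, slack=0)
Line 7: ['banana'] (min_width=6, slack=12)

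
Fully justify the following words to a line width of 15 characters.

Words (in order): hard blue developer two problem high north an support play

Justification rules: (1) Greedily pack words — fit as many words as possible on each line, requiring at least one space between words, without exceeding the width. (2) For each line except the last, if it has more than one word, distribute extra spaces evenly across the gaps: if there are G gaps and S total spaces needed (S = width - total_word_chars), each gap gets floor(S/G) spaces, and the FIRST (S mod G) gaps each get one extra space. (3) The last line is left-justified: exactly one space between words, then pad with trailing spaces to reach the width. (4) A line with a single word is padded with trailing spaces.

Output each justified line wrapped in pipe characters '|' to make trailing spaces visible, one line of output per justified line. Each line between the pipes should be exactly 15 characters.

Answer: |hard       blue|
|developer   two|
|problem    high|
|north        an|
|support play   |

Derivation:
Line 1: ['hard', 'blue'] (min_width=9, slack=6)
Line 2: ['developer', 'two'] (min_width=13, slack=2)
Line 3: ['problem', 'high'] (min_width=12, slack=3)
Line 4: ['north', 'an'] (min_width=8, slack=7)
Line 5: ['support', 'play'] (min_width=12, slack=3)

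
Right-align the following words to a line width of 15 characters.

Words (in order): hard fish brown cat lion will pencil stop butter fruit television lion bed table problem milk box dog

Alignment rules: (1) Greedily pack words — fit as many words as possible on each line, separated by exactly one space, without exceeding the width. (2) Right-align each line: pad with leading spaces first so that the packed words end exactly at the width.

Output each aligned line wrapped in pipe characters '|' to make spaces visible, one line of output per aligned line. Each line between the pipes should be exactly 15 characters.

Answer: |hard fish brown|
|  cat lion will|
|    pencil stop|
|   butter fruit|
|television lion|
|      bed table|
|   problem milk|
|        box dog|

Derivation:
Line 1: ['hard', 'fish', 'brown'] (min_width=15, slack=0)
Line 2: ['cat', 'lion', 'will'] (min_width=13, slack=2)
Line 3: ['pencil', 'stop'] (min_width=11, slack=4)
Line 4: ['butter', 'fruit'] (min_width=12, slack=3)
Line 5: ['television', 'lion'] (min_width=15, slack=0)
Line 6: ['bed', 'table'] (min_width=9, slack=6)
Line 7: ['problem', 'milk'] (min_width=12, slack=3)
Line 8: ['box', 'dog'] (min_width=7, slack=8)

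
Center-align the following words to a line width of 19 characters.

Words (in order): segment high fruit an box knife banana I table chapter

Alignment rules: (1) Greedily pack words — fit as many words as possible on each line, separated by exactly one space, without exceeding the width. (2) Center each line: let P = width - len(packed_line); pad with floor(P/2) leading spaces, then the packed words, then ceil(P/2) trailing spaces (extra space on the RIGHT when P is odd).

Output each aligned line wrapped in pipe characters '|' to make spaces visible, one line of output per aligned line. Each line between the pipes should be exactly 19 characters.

Answer: |segment high fruit |
|an box knife banana|
|  I table chapter  |

Derivation:
Line 1: ['segment', 'high', 'fruit'] (min_width=18, slack=1)
Line 2: ['an', 'box', 'knife', 'banana'] (min_width=19, slack=0)
Line 3: ['I', 'table', 'chapter'] (min_width=15, slack=4)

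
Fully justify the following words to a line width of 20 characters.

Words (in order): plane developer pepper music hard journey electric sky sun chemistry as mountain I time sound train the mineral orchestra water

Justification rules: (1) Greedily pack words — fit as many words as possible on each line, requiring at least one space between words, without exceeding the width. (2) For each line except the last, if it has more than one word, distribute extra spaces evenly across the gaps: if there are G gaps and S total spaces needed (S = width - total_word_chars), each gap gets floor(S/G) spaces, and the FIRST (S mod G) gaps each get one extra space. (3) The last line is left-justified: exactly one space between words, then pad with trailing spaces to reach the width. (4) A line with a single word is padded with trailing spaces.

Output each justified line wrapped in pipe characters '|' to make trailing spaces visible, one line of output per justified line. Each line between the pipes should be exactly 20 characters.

Line 1: ['plane', 'developer'] (min_width=15, slack=5)
Line 2: ['pepper', 'music', 'hard'] (min_width=17, slack=3)
Line 3: ['journey', 'electric', 'sky'] (min_width=20, slack=0)
Line 4: ['sun', 'chemistry', 'as'] (min_width=16, slack=4)
Line 5: ['mountain', 'I', 'time'] (min_width=15, slack=5)
Line 6: ['sound', 'train', 'the'] (min_width=15, slack=5)
Line 7: ['mineral', 'orchestra'] (min_width=17, slack=3)
Line 8: ['water'] (min_width=5, slack=15)

Answer: |plane      developer|
|pepper   music  hard|
|journey electric sky|
|sun   chemistry   as|
|mountain    I   time|
|sound    train   the|
|mineral    orchestra|
|water               |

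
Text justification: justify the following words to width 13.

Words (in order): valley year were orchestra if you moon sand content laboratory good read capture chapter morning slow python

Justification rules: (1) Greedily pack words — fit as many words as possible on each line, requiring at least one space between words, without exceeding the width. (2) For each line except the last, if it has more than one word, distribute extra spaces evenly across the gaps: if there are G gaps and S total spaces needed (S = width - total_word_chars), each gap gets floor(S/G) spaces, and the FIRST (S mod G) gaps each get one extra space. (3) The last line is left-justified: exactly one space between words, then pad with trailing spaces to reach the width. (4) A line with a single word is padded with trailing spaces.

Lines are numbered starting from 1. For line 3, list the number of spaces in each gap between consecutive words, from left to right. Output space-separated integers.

Line 1: ['valley', 'year'] (min_width=11, slack=2)
Line 2: ['were'] (min_width=4, slack=9)
Line 3: ['orchestra', 'if'] (min_width=12, slack=1)
Line 4: ['you', 'moon', 'sand'] (min_width=13, slack=0)
Line 5: ['content'] (min_width=7, slack=6)
Line 6: ['laboratory'] (min_width=10, slack=3)
Line 7: ['good', 'read'] (min_width=9, slack=4)
Line 8: ['capture'] (min_width=7, slack=6)
Line 9: ['chapter'] (min_width=7, slack=6)
Line 10: ['morning', 'slow'] (min_width=12, slack=1)
Line 11: ['python'] (min_width=6, slack=7)

Answer: 2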